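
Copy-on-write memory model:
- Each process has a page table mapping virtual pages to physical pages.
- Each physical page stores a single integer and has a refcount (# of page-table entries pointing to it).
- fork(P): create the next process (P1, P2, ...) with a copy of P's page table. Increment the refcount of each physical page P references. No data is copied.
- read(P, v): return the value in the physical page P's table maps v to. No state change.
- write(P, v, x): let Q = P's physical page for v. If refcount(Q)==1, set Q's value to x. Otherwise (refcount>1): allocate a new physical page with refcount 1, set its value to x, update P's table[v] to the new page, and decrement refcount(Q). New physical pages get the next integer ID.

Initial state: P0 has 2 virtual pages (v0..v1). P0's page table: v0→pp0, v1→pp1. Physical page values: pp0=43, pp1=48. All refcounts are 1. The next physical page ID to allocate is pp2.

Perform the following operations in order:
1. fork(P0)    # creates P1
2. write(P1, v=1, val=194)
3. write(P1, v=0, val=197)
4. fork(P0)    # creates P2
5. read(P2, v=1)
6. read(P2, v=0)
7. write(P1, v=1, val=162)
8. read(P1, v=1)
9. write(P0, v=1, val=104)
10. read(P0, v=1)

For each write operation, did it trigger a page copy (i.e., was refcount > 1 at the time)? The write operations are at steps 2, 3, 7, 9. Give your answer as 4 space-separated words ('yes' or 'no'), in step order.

Op 1: fork(P0) -> P1. 2 ppages; refcounts: pp0:2 pp1:2
Op 2: write(P1, v1, 194). refcount(pp1)=2>1 -> COPY to pp2. 3 ppages; refcounts: pp0:2 pp1:1 pp2:1
Op 3: write(P1, v0, 197). refcount(pp0)=2>1 -> COPY to pp3. 4 ppages; refcounts: pp0:1 pp1:1 pp2:1 pp3:1
Op 4: fork(P0) -> P2. 4 ppages; refcounts: pp0:2 pp1:2 pp2:1 pp3:1
Op 5: read(P2, v1) -> 48. No state change.
Op 6: read(P2, v0) -> 43. No state change.
Op 7: write(P1, v1, 162). refcount(pp2)=1 -> write in place. 4 ppages; refcounts: pp0:2 pp1:2 pp2:1 pp3:1
Op 8: read(P1, v1) -> 162. No state change.
Op 9: write(P0, v1, 104). refcount(pp1)=2>1 -> COPY to pp4. 5 ppages; refcounts: pp0:2 pp1:1 pp2:1 pp3:1 pp4:1
Op 10: read(P0, v1) -> 104. No state change.

yes yes no yes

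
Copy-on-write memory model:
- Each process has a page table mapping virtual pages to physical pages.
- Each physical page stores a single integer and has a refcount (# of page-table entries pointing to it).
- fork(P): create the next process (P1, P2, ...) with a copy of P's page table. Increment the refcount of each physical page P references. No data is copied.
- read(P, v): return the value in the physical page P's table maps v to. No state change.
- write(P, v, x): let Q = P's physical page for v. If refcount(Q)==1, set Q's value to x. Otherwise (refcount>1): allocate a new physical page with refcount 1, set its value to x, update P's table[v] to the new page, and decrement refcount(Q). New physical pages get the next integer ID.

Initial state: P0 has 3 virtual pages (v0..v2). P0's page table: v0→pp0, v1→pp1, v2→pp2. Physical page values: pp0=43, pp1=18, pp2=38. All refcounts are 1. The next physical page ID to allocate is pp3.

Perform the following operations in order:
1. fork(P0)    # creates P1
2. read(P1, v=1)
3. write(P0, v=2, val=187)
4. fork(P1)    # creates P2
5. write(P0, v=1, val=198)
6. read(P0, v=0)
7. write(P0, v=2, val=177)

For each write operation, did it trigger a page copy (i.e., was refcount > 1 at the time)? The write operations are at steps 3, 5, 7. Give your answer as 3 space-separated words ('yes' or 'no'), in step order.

Op 1: fork(P0) -> P1. 3 ppages; refcounts: pp0:2 pp1:2 pp2:2
Op 2: read(P1, v1) -> 18. No state change.
Op 3: write(P0, v2, 187). refcount(pp2)=2>1 -> COPY to pp3. 4 ppages; refcounts: pp0:2 pp1:2 pp2:1 pp3:1
Op 4: fork(P1) -> P2. 4 ppages; refcounts: pp0:3 pp1:3 pp2:2 pp3:1
Op 5: write(P0, v1, 198). refcount(pp1)=3>1 -> COPY to pp4. 5 ppages; refcounts: pp0:3 pp1:2 pp2:2 pp3:1 pp4:1
Op 6: read(P0, v0) -> 43. No state change.
Op 7: write(P0, v2, 177). refcount(pp3)=1 -> write in place. 5 ppages; refcounts: pp0:3 pp1:2 pp2:2 pp3:1 pp4:1

yes yes no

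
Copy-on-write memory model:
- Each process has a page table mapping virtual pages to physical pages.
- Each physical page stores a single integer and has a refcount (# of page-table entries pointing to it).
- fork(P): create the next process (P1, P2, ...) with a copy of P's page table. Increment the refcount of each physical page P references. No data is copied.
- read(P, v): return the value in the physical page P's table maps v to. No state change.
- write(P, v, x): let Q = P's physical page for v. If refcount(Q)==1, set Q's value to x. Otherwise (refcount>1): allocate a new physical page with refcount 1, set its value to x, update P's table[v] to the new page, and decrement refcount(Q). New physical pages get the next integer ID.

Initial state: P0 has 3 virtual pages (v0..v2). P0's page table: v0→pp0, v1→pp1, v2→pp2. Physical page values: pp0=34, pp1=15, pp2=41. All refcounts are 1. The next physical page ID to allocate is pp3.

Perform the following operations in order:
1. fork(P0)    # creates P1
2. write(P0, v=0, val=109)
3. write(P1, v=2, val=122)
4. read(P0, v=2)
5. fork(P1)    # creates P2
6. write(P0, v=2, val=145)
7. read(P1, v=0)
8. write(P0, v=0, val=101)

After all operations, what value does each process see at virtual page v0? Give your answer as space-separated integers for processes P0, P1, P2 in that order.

Op 1: fork(P0) -> P1. 3 ppages; refcounts: pp0:2 pp1:2 pp2:2
Op 2: write(P0, v0, 109). refcount(pp0)=2>1 -> COPY to pp3. 4 ppages; refcounts: pp0:1 pp1:2 pp2:2 pp3:1
Op 3: write(P1, v2, 122). refcount(pp2)=2>1 -> COPY to pp4. 5 ppages; refcounts: pp0:1 pp1:2 pp2:1 pp3:1 pp4:1
Op 4: read(P0, v2) -> 41. No state change.
Op 5: fork(P1) -> P2. 5 ppages; refcounts: pp0:2 pp1:3 pp2:1 pp3:1 pp4:2
Op 6: write(P0, v2, 145). refcount(pp2)=1 -> write in place. 5 ppages; refcounts: pp0:2 pp1:3 pp2:1 pp3:1 pp4:2
Op 7: read(P1, v0) -> 34. No state change.
Op 8: write(P0, v0, 101). refcount(pp3)=1 -> write in place. 5 ppages; refcounts: pp0:2 pp1:3 pp2:1 pp3:1 pp4:2
P0: v0 -> pp3 = 101
P1: v0 -> pp0 = 34
P2: v0 -> pp0 = 34

Answer: 101 34 34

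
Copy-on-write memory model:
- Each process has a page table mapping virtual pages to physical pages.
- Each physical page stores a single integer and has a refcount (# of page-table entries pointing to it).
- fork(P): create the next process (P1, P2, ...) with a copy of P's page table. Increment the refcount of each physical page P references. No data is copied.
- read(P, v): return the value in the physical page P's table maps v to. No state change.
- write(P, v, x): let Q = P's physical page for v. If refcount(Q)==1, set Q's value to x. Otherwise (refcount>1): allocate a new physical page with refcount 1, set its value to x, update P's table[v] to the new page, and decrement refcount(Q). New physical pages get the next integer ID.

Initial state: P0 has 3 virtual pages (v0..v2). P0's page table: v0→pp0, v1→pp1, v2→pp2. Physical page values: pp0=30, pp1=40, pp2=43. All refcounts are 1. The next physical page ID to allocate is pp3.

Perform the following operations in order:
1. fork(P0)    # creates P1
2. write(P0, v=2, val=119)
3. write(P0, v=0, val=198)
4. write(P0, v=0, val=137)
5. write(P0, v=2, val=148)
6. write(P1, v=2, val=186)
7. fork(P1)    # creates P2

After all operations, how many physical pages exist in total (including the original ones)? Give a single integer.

Op 1: fork(P0) -> P1. 3 ppages; refcounts: pp0:2 pp1:2 pp2:2
Op 2: write(P0, v2, 119). refcount(pp2)=2>1 -> COPY to pp3. 4 ppages; refcounts: pp0:2 pp1:2 pp2:1 pp3:1
Op 3: write(P0, v0, 198). refcount(pp0)=2>1 -> COPY to pp4. 5 ppages; refcounts: pp0:1 pp1:2 pp2:1 pp3:1 pp4:1
Op 4: write(P0, v0, 137). refcount(pp4)=1 -> write in place. 5 ppages; refcounts: pp0:1 pp1:2 pp2:1 pp3:1 pp4:1
Op 5: write(P0, v2, 148). refcount(pp3)=1 -> write in place. 5 ppages; refcounts: pp0:1 pp1:2 pp2:1 pp3:1 pp4:1
Op 6: write(P1, v2, 186). refcount(pp2)=1 -> write in place. 5 ppages; refcounts: pp0:1 pp1:2 pp2:1 pp3:1 pp4:1
Op 7: fork(P1) -> P2. 5 ppages; refcounts: pp0:2 pp1:3 pp2:2 pp3:1 pp4:1

Answer: 5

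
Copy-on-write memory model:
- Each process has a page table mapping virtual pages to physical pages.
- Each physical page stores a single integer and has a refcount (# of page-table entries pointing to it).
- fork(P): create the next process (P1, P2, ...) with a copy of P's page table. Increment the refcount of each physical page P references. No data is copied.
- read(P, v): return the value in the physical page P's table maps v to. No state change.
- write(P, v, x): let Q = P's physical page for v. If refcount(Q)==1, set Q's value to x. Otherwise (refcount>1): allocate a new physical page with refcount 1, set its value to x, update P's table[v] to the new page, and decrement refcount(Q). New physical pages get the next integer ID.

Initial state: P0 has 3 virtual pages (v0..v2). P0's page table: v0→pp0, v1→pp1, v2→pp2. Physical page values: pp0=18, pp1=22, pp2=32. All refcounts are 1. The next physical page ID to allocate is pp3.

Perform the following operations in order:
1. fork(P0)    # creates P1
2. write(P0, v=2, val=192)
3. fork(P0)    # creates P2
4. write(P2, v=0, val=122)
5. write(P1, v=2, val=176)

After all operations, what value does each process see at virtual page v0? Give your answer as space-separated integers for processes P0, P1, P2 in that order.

Op 1: fork(P0) -> P1. 3 ppages; refcounts: pp0:2 pp1:2 pp2:2
Op 2: write(P0, v2, 192). refcount(pp2)=2>1 -> COPY to pp3. 4 ppages; refcounts: pp0:2 pp1:2 pp2:1 pp3:1
Op 3: fork(P0) -> P2. 4 ppages; refcounts: pp0:3 pp1:3 pp2:1 pp3:2
Op 4: write(P2, v0, 122). refcount(pp0)=3>1 -> COPY to pp4. 5 ppages; refcounts: pp0:2 pp1:3 pp2:1 pp3:2 pp4:1
Op 5: write(P1, v2, 176). refcount(pp2)=1 -> write in place. 5 ppages; refcounts: pp0:2 pp1:3 pp2:1 pp3:2 pp4:1
P0: v0 -> pp0 = 18
P1: v0 -> pp0 = 18
P2: v0 -> pp4 = 122

Answer: 18 18 122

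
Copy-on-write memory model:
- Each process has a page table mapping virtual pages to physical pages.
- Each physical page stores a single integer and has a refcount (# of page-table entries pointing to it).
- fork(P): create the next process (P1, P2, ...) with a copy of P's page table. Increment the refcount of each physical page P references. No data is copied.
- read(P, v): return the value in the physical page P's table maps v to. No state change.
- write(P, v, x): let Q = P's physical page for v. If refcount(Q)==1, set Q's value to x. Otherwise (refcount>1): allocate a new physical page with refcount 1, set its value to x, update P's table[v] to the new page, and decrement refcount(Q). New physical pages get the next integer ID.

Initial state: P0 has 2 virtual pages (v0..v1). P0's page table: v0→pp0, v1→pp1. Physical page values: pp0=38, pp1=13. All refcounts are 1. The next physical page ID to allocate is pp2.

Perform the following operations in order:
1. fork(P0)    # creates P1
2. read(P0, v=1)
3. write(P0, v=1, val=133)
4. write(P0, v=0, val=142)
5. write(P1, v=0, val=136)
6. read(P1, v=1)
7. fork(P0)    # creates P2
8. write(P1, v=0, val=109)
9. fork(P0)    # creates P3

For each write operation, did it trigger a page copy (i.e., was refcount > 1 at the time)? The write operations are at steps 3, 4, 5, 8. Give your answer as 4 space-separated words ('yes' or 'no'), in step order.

Op 1: fork(P0) -> P1. 2 ppages; refcounts: pp0:2 pp1:2
Op 2: read(P0, v1) -> 13. No state change.
Op 3: write(P0, v1, 133). refcount(pp1)=2>1 -> COPY to pp2. 3 ppages; refcounts: pp0:2 pp1:1 pp2:1
Op 4: write(P0, v0, 142). refcount(pp0)=2>1 -> COPY to pp3. 4 ppages; refcounts: pp0:1 pp1:1 pp2:1 pp3:1
Op 5: write(P1, v0, 136). refcount(pp0)=1 -> write in place. 4 ppages; refcounts: pp0:1 pp1:1 pp2:1 pp3:1
Op 6: read(P1, v1) -> 13. No state change.
Op 7: fork(P0) -> P2. 4 ppages; refcounts: pp0:1 pp1:1 pp2:2 pp3:2
Op 8: write(P1, v0, 109). refcount(pp0)=1 -> write in place. 4 ppages; refcounts: pp0:1 pp1:1 pp2:2 pp3:2
Op 9: fork(P0) -> P3. 4 ppages; refcounts: pp0:1 pp1:1 pp2:3 pp3:3

yes yes no no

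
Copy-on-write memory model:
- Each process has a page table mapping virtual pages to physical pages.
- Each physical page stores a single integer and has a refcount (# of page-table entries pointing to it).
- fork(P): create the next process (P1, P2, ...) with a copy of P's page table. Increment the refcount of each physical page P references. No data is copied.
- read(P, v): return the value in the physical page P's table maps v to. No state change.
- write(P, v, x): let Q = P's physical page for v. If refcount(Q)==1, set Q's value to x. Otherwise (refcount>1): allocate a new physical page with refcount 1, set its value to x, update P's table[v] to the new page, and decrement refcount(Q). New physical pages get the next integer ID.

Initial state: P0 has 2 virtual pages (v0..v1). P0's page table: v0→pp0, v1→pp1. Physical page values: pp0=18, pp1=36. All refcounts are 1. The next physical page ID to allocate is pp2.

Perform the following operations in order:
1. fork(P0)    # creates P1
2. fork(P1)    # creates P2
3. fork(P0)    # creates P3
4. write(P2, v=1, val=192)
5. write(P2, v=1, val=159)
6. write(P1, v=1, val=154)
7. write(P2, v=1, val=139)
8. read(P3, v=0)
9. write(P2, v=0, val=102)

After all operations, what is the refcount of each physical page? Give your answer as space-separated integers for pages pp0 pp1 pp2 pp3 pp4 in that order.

Op 1: fork(P0) -> P1. 2 ppages; refcounts: pp0:2 pp1:2
Op 2: fork(P1) -> P2. 2 ppages; refcounts: pp0:3 pp1:3
Op 3: fork(P0) -> P3. 2 ppages; refcounts: pp0:4 pp1:4
Op 4: write(P2, v1, 192). refcount(pp1)=4>1 -> COPY to pp2. 3 ppages; refcounts: pp0:4 pp1:3 pp2:1
Op 5: write(P2, v1, 159). refcount(pp2)=1 -> write in place. 3 ppages; refcounts: pp0:4 pp1:3 pp2:1
Op 6: write(P1, v1, 154). refcount(pp1)=3>1 -> COPY to pp3. 4 ppages; refcounts: pp0:4 pp1:2 pp2:1 pp3:1
Op 7: write(P2, v1, 139). refcount(pp2)=1 -> write in place. 4 ppages; refcounts: pp0:4 pp1:2 pp2:1 pp3:1
Op 8: read(P3, v0) -> 18. No state change.
Op 9: write(P2, v0, 102). refcount(pp0)=4>1 -> COPY to pp4. 5 ppages; refcounts: pp0:3 pp1:2 pp2:1 pp3:1 pp4:1

Answer: 3 2 1 1 1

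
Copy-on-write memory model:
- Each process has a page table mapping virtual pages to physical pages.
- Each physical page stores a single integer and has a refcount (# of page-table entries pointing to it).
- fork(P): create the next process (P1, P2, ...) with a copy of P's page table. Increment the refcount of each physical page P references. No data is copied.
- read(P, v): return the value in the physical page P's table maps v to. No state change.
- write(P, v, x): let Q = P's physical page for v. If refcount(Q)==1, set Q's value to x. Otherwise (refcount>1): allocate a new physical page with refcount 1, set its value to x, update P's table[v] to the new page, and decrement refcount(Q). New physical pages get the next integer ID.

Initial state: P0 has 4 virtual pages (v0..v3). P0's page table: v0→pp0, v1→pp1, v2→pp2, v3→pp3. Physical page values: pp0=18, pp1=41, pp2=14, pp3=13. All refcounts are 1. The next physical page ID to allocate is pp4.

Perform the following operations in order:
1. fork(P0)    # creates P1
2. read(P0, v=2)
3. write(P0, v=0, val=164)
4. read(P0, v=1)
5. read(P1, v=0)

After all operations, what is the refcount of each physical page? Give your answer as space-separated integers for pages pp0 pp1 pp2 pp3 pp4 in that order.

Answer: 1 2 2 2 1

Derivation:
Op 1: fork(P0) -> P1. 4 ppages; refcounts: pp0:2 pp1:2 pp2:2 pp3:2
Op 2: read(P0, v2) -> 14. No state change.
Op 3: write(P0, v0, 164). refcount(pp0)=2>1 -> COPY to pp4. 5 ppages; refcounts: pp0:1 pp1:2 pp2:2 pp3:2 pp4:1
Op 4: read(P0, v1) -> 41. No state change.
Op 5: read(P1, v0) -> 18. No state change.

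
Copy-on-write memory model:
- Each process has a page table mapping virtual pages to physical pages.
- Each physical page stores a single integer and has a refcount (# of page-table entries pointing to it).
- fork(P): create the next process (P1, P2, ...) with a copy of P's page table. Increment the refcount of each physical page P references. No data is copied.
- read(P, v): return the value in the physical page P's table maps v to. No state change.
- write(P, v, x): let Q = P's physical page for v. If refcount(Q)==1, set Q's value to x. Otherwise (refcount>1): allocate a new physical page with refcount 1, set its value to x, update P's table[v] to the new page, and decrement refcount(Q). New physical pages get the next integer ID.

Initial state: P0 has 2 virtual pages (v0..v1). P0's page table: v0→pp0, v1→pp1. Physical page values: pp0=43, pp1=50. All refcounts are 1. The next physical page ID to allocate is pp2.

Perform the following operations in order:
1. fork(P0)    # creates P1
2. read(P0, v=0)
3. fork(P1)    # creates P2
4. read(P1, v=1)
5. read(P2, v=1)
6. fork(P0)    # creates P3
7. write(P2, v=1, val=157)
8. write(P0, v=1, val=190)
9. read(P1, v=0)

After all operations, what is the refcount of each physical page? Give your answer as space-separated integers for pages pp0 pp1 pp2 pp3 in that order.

Answer: 4 2 1 1

Derivation:
Op 1: fork(P0) -> P1. 2 ppages; refcounts: pp0:2 pp1:2
Op 2: read(P0, v0) -> 43. No state change.
Op 3: fork(P1) -> P2. 2 ppages; refcounts: pp0:3 pp1:3
Op 4: read(P1, v1) -> 50. No state change.
Op 5: read(P2, v1) -> 50. No state change.
Op 6: fork(P0) -> P3. 2 ppages; refcounts: pp0:4 pp1:4
Op 7: write(P2, v1, 157). refcount(pp1)=4>1 -> COPY to pp2. 3 ppages; refcounts: pp0:4 pp1:3 pp2:1
Op 8: write(P0, v1, 190). refcount(pp1)=3>1 -> COPY to pp3. 4 ppages; refcounts: pp0:4 pp1:2 pp2:1 pp3:1
Op 9: read(P1, v0) -> 43. No state change.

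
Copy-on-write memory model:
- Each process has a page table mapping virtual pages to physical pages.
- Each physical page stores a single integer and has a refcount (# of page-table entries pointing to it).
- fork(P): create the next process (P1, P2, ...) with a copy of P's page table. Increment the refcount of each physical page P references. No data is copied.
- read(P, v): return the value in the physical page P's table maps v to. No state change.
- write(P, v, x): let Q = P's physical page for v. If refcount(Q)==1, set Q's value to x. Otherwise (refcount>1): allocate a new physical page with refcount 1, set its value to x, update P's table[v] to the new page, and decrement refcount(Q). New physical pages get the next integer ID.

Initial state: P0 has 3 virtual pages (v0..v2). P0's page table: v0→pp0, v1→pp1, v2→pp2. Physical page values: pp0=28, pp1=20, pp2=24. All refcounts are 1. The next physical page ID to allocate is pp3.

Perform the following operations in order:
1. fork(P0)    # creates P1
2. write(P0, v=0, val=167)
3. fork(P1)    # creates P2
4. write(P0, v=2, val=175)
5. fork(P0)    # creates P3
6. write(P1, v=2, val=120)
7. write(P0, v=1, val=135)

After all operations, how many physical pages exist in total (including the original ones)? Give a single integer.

Answer: 7

Derivation:
Op 1: fork(P0) -> P1. 3 ppages; refcounts: pp0:2 pp1:2 pp2:2
Op 2: write(P0, v0, 167). refcount(pp0)=2>1 -> COPY to pp3. 4 ppages; refcounts: pp0:1 pp1:2 pp2:2 pp3:1
Op 3: fork(P1) -> P2. 4 ppages; refcounts: pp0:2 pp1:3 pp2:3 pp3:1
Op 4: write(P0, v2, 175). refcount(pp2)=3>1 -> COPY to pp4. 5 ppages; refcounts: pp0:2 pp1:3 pp2:2 pp3:1 pp4:1
Op 5: fork(P0) -> P3. 5 ppages; refcounts: pp0:2 pp1:4 pp2:2 pp3:2 pp4:2
Op 6: write(P1, v2, 120). refcount(pp2)=2>1 -> COPY to pp5. 6 ppages; refcounts: pp0:2 pp1:4 pp2:1 pp3:2 pp4:2 pp5:1
Op 7: write(P0, v1, 135). refcount(pp1)=4>1 -> COPY to pp6. 7 ppages; refcounts: pp0:2 pp1:3 pp2:1 pp3:2 pp4:2 pp5:1 pp6:1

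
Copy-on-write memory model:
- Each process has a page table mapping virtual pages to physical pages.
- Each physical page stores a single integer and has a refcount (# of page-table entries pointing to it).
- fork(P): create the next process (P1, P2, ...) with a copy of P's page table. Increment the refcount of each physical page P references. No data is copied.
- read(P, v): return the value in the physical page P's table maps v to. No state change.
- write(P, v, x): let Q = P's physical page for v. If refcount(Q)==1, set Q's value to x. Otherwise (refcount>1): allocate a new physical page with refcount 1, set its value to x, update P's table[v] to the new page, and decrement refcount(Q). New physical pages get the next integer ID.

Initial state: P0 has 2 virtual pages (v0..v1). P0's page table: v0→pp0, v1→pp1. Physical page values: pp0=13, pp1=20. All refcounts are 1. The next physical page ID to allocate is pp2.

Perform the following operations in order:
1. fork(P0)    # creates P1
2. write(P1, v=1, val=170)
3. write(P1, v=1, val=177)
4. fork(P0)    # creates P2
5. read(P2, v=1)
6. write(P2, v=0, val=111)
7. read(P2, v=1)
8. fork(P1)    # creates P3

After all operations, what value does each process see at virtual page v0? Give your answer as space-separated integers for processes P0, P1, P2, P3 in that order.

Op 1: fork(P0) -> P1. 2 ppages; refcounts: pp0:2 pp1:2
Op 2: write(P1, v1, 170). refcount(pp1)=2>1 -> COPY to pp2. 3 ppages; refcounts: pp0:2 pp1:1 pp2:1
Op 3: write(P1, v1, 177). refcount(pp2)=1 -> write in place. 3 ppages; refcounts: pp0:2 pp1:1 pp2:1
Op 4: fork(P0) -> P2. 3 ppages; refcounts: pp0:3 pp1:2 pp2:1
Op 5: read(P2, v1) -> 20. No state change.
Op 6: write(P2, v0, 111). refcount(pp0)=3>1 -> COPY to pp3. 4 ppages; refcounts: pp0:2 pp1:2 pp2:1 pp3:1
Op 7: read(P2, v1) -> 20. No state change.
Op 8: fork(P1) -> P3. 4 ppages; refcounts: pp0:3 pp1:2 pp2:2 pp3:1
P0: v0 -> pp0 = 13
P1: v0 -> pp0 = 13
P2: v0 -> pp3 = 111
P3: v0 -> pp0 = 13

Answer: 13 13 111 13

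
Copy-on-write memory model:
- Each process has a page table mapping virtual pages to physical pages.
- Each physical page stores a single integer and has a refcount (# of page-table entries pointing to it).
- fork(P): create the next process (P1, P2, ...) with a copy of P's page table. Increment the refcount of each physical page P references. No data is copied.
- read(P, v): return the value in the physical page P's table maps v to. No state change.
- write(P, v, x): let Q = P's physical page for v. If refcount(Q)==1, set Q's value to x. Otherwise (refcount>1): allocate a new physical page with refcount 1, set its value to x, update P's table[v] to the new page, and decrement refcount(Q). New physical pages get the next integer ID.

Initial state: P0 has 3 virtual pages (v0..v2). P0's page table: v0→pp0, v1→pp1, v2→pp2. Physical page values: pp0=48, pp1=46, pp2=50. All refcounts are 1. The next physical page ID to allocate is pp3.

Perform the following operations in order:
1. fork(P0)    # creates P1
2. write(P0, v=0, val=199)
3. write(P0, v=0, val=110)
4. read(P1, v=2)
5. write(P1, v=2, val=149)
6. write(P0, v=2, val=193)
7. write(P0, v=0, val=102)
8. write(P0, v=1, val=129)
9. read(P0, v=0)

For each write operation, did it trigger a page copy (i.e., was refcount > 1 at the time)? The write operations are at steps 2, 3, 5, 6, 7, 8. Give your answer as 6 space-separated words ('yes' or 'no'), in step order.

Op 1: fork(P0) -> P1. 3 ppages; refcounts: pp0:2 pp1:2 pp2:2
Op 2: write(P0, v0, 199). refcount(pp0)=2>1 -> COPY to pp3. 4 ppages; refcounts: pp0:1 pp1:2 pp2:2 pp3:1
Op 3: write(P0, v0, 110). refcount(pp3)=1 -> write in place. 4 ppages; refcounts: pp0:1 pp1:2 pp2:2 pp3:1
Op 4: read(P1, v2) -> 50. No state change.
Op 5: write(P1, v2, 149). refcount(pp2)=2>1 -> COPY to pp4. 5 ppages; refcounts: pp0:1 pp1:2 pp2:1 pp3:1 pp4:1
Op 6: write(P0, v2, 193). refcount(pp2)=1 -> write in place. 5 ppages; refcounts: pp0:1 pp1:2 pp2:1 pp3:1 pp4:1
Op 7: write(P0, v0, 102). refcount(pp3)=1 -> write in place. 5 ppages; refcounts: pp0:1 pp1:2 pp2:1 pp3:1 pp4:1
Op 8: write(P0, v1, 129). refcount(pp1)=2>1 -> COPY to pp5. 6 ppages; refcounts: pp0:1 pp1:1 pp2:1 pp3:1 pp4:1 pp5:1
Op 9: read(P0, v0) -> 102. No state change.

yes no yes no no yes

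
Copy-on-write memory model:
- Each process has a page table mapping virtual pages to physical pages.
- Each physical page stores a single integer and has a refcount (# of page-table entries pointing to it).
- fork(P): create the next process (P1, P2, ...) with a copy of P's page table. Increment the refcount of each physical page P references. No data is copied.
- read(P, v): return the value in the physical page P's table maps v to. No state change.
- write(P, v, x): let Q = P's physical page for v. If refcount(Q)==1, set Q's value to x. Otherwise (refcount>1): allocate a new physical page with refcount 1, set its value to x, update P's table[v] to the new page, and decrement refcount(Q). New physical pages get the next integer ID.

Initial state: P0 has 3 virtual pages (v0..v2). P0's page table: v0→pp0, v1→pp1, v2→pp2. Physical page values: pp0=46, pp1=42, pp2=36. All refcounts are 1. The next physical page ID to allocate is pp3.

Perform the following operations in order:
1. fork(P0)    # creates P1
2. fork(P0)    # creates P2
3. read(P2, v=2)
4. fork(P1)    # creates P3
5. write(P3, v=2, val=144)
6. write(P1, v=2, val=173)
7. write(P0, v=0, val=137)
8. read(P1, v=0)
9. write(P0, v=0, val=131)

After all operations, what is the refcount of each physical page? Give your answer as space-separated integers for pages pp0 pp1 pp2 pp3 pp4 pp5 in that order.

Op 1: fork(P0) -> P1. 3 ppages; refcounts: pp0:2 pp1:2 pp2:2
Op 2: fork(P0) -> P2. 3 ppages; refcounts: pp0:3 pp1:3 pp2:3
Op 3: read(P2, v2) -> 36. No state change.
Op 4: fork(P1) -> P3. 3 ppages; refcounts: pp0:4 pp1:4 pp2:4
Op 5: write(P3, v2, 144). refcount(pp2)=4>1 -> COPY to pp3. 4 ppages; refcounts: pp0:4 pp1:4 pp2:3 pp3:1
Op 6: write(P1, v2, 173). refcount(pp2)=3>1 -> COPY to pp4. 5 ppages; refcounts: pp0:4 pp1:4 pp2:2 pp3:1 pp4:1
Op 7: write(P0, v0, 137). refcount(pp0)=4>1 -> COPY to pp5. 6 ppages; refcounts: pp0:3 pp1:4 pp2:2 pp3:1 pp4:1 pp5:1
Op 8: read(P1, v0) -> 46. No state change.
Op 9: write(P0, v0, 131). refcount(pp5)=1 -> write in place. 6 ppages; refcounts: pp0:3 pp1:4 pp2:2 pp3:1 pp4:1 pp5:1

Answer: 3 4 2 1 1 1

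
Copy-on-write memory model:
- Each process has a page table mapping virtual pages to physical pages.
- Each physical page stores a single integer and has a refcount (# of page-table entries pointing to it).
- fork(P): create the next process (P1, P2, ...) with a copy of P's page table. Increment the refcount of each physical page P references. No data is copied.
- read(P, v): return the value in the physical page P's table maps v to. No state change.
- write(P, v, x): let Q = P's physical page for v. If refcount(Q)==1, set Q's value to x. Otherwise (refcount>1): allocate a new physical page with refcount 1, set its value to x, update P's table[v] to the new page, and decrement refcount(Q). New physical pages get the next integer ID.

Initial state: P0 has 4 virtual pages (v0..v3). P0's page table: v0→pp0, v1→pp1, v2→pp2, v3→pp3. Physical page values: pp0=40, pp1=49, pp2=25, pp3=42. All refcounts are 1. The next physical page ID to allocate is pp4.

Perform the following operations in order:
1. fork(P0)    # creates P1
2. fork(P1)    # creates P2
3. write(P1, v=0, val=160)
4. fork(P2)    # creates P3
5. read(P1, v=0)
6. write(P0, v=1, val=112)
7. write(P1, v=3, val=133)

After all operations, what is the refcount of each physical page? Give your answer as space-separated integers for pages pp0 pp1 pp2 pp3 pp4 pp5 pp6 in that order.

Op 1: fork(P0) -> P1. 4 ppages; refcounts: pp0:2 pp1:2 pp2:2 pp3:2
Op 2: fork(P1) -> P2. 4 ppages; refcounts: pp0:3 pp1:3 pp2:3 pp3:3
Op 3: write(P1, v0, 160). refcount(pp0)=3>1 -> COPY to pp4. 5 ppages; refcounts: pp0:2 pp1:3 pp2:3 pp3:3 pp4:1
Op 4: fork(P2) -> P3. 5 ppages; refcounts: pp0:3 pp1:4 pp2:4 pp3:4 pp4:1
Op 5: read(P1, v0) -> 160. No state change.
Op 6: write(P0, v1, 112). refcount(pp1)=4>1 -> COPY to pp5. 6 ppages; refcounts: pp0:3 pp1:3 pp2:4 pp3:4 pp4:1 pp5:1
Op 7: write(P1, v3, 133). refcount(pp3)=4>1 -> COPY to pp6. 7 ppages; refcounts: pp0:3 pp1:3 pp2:4 pp3:3 pp4:1 pp5:1 pp6:1

Answer: 3 3 4 3 1 1 1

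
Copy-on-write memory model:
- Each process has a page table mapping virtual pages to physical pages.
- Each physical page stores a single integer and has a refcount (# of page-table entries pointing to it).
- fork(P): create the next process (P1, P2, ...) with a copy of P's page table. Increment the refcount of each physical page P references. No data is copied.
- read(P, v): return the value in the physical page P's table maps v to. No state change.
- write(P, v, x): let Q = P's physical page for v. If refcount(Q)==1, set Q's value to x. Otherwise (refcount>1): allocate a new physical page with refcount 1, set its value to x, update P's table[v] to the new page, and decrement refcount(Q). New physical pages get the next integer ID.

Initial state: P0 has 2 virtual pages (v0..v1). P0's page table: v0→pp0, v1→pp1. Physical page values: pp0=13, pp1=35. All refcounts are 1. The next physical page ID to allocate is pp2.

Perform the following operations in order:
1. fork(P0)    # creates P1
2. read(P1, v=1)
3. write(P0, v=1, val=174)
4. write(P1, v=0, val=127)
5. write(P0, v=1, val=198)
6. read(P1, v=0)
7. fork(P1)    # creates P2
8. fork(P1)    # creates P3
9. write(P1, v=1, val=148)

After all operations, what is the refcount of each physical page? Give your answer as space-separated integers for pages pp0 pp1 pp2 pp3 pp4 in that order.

Answer: 1 2 1 3 1

Derivation:
Op 1: fork(P0) -> P1. 2 ppages; refcounts: pp0:2 pp1:2
Op 2: read(P1, v1) -> 35. No state change.
Op 3: write(P0, v1, 174). refcount(pp1)=2>1 -> COPY to pp2. 3 ppages; refcounts: pp0:2 pp1:1 pp2:1
Op 4: write(P1, v0, 127). refcount(pp0)=2>1 -> COPY to pp3. 4 ppages; refcounts: pp0:1 pp1:1 pp2:1 pp3:1
Op 5: write(P0, v1, 198). refcount(pp2)=1 -> write in place. 4 ppages; refcounts: pp0:1 pp1:1 pp2:1 pp3:1
Op 6: read(P1, v0) -> 127. No state change.
Op 7: fork(P1) -> P2. 4 ppages; refcounts: pp0:1 pp1:2 pp2:1 pp3:2
Op 8: fork(P1) -> P3. 4 ppages; refcounts: pp0:1 pp1:3 pp2:1 pp3:3
Op 9: write(P1, v1, 148). refcount(pp1)=3>1 -> COPY to pp4. 5 ppages; refcounts: pp0:1 pp1:2 pp2:1 pp3:3 pp4:1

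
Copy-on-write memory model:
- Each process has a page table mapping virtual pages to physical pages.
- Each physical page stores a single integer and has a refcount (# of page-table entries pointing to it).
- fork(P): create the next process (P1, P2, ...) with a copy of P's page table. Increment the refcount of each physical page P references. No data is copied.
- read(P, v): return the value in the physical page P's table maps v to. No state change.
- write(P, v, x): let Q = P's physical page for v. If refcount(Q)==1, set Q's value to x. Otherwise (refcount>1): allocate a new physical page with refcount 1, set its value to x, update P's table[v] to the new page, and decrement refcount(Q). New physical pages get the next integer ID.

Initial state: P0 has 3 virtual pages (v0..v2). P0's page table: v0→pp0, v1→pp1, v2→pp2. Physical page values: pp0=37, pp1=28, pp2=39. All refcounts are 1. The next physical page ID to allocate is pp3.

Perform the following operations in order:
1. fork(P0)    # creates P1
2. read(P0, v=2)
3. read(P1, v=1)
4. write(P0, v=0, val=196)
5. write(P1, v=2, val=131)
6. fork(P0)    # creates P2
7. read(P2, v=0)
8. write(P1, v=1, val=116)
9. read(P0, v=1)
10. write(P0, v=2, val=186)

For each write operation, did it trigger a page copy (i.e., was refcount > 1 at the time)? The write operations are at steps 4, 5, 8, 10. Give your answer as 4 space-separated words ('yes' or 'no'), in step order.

Op 1: fork(P0) -> P1. 3 ppages; refcounts: pp0:2 pp1:2 pp2:2
Op 2: read(P0, v2) -> 39. No state change.
Op 3: read(P1, v1) -> 28. No state change.
Op 4: write(P0, v0, 196). refcount(pp0)=2>1 -> COPY to pp3. 4 ppages; refcounts: pp0:1 pp1:2 pp2:2 pp3:1
Op 5: write(P1, v2, 131). refcount(pp2)=2>1 -> COPY to pp4. 5 ppages; refcounts: pp0:1 pp1:2 pp2:1 pp3:1 pp4:1
Op 6: fork(P0) -> P2. 5 ppages; refcounts: pp0:1 pp1:3 pp2:2 pp3:2 pp4:1
Op 7: read(P2, v0) -> 196. No state change.
Op 8: write(P1, v1, 116). refcount(pp1)=3>1 -> COPY to pp5. 6 ppages; refcounts: pp0:1 pp1:2 pp2:2 pp3:2 pp4:1 pp5:1
Op 9: read(P0, v1) -> 28. No state change.
Op 10: write(P0, v2, 186). refcount(pp2)=2>1 -> COPY to pp6. 7 ppages; refcounts: pp0:1 pp1:2 pp2:1 pp3:2 pp4:1 pp5:1 pp6:1

yes yes yes yes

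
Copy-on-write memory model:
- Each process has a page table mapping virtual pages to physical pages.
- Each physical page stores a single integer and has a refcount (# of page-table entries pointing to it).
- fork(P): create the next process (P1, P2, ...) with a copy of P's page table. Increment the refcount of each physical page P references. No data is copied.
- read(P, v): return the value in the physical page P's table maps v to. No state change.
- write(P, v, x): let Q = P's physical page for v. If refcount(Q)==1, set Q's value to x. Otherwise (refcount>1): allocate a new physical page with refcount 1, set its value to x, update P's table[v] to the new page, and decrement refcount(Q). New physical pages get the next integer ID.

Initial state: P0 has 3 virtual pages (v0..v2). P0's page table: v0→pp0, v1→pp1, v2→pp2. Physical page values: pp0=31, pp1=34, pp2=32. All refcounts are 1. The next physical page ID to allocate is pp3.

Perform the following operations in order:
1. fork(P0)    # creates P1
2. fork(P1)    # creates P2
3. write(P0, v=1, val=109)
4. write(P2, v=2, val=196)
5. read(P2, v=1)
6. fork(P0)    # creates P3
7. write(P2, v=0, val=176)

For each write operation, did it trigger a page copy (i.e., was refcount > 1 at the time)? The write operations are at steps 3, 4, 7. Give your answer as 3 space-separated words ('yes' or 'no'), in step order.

Op 1: fork(P0) -> P1. 3 ppages; refcounts: pp0:2 pp1:2 pp2:2
Op 2: fork(P1) -> P2. 3 ppages; refcounts: pp0:3 pp1:3 pp2:3
Op 3: write(P0, v1, 109). refcount(pp1)=3>1 -> COPY to pp3. 4 ppages; refcounts: pp0:3 pp1:2 pp2:3 pp3:1
Op 4: write(P2, v2, 196). refcount(pp2)=3>1 -> COPY to pp4. 5 ppages; refcounts: pp0:3 pp1:2 pp2:2 pp3:1 pp4:1
Op 5: read(P2, v1) -> 34. No state change.
Op 6: fork(P0) -> P3. 5 ppages; refcounts: pp0:4 pp1:2 pp2:3 pp3:2 pp4:1
Op 7: write(P2, v0, 176). refcount(pp0)=4>1 -> COPY to pp5. 6 ppages; refcounts: pp0:3 pp1:2 pp2:3 pp3:2 pp4:1 pp5:1

yes yes yes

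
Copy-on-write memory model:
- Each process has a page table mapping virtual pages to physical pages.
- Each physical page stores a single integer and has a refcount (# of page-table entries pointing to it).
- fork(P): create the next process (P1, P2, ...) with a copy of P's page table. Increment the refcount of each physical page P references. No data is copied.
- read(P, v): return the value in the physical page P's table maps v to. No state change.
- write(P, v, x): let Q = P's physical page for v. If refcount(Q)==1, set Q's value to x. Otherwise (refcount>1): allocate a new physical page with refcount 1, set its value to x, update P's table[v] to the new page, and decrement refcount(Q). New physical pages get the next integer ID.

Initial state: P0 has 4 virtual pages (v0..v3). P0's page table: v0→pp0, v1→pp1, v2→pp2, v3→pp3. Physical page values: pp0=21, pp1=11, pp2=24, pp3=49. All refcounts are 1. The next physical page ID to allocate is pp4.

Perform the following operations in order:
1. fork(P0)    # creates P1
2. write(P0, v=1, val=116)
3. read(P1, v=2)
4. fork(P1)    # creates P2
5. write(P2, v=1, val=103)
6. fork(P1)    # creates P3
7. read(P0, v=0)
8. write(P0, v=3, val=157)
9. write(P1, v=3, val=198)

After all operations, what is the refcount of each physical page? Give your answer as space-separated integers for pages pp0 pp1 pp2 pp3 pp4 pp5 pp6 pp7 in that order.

Answer: 4 2 4 2 1 1 1 1

Derivation:
Op 1: fork(P0) -> P1. 4 ppages; refcounts: pp0:2 pp1:2 pp2:2 pp3:2
Op 2: write(P0, v1, 116). refcount(pp1)=2>1 -> COPY to pp4. 5 ppages; refcounts: pp0:2 pp1:1 pp2:2 pp3:2 pp4:1
Op 3: read(P1, v2) -> 24. No state change.
Op 4: fork(P1) -> P2. 5 ppages; refcounts: pp0:3 pp1:2 pp2:3 pp3:3 pp4:1
Op 5: write(P2, v1, 103). refcount(pp1)=2>1 -> COPY to pp5. 6 ppages; refcounts: pp0:3 pp1:1 pp2:3 pp3:3 pp4:1 pp5:1
Op 6: fork(P1) -> P3. 6 ppages; refcounts: pp0:4 pp1:2 pp2:4 pp3:4 pp4:1 pp5:1
Op 7: read(P0, v0) -> 21. No state change.
Op 8: write(P0, v3, 157). refcount(pp3)=4>1 -> COPY to pp6. 7 ppages; refcounts: pp0:4 pp1:2 pp2:4 pp3:3 pp4:1 pp5:1 pp6:1
Op 9: write(P1, v3, 198). refcount(pp3)=3>1 -> COPY to pp7. 8 ppages; refcounts: pp0:4 pp1:2 pp2:4 pp3:2 pp4:1 pp5:1 pp6:1 pp7:1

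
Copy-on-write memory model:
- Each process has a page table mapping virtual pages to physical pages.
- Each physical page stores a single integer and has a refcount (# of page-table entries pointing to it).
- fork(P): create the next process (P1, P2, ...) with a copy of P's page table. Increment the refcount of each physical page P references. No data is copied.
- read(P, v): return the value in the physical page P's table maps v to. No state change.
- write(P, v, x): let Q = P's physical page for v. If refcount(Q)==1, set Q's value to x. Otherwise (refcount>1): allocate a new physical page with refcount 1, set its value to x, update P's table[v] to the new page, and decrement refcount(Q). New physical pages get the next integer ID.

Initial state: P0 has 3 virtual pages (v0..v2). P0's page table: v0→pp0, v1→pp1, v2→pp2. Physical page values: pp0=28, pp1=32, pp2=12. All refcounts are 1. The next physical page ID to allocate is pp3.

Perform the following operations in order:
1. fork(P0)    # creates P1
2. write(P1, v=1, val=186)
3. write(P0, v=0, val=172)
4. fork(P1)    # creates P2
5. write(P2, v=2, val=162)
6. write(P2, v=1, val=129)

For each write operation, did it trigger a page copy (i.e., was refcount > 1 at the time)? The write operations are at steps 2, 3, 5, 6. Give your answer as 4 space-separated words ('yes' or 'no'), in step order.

Op 1: fork(P0) -> P1. 3 ppages; refcounts: pp0:2 pp1:2 pp2:2
Op 2: write(P1, v1, 186). refcount(pp1)=2>1 -> COPY to pp3. 4 ppages; refcounts: pp0:2 pp1:1 pp2:2 pp3:1
Op 3: write(P0, v0, 172). refcount(pp0)=2>1 -> COPY to pp4. 5 ppages; refcounts: pp0:1 pp1:1 pp2:2 pp3:1 pp4:1
Op 4: fork(P1) -> P2. 5 ppages; refcounts: pp0:2 pp1:1 pp2:3 pp3:2 pp4:1
Op 5: write(P2, v2, 162). refcount(pp2)=3>1 -> COPY to pp5. 6 ppages; refcounts: pp0:2 pp1:1 pp2:2 pp3:2 pp4:1 pp5:1
Op 6: write(P2, v1, 129). refcount(pp3)=2>1 -> COPY to pp6. 7 ppages; refcounts: pp0:2 pp1:1 pp2:2 pp3:1 pp4:1 pp5:1 pp6:1

yes yes yes yes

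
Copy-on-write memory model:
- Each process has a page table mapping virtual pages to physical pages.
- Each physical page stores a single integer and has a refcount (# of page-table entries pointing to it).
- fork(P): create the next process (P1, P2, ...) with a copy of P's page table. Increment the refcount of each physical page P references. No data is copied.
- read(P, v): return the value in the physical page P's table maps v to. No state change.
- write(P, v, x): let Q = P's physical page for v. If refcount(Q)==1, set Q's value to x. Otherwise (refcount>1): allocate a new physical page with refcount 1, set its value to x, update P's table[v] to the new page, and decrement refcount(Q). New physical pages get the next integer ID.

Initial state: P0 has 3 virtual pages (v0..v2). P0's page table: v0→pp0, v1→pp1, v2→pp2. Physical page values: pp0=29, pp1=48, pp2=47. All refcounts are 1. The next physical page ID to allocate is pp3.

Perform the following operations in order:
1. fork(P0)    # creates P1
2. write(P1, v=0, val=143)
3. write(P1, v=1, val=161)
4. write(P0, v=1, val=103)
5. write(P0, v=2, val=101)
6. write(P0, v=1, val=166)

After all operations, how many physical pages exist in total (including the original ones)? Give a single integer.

Op 1: fork(P0) -> P1. 3 ppages; refcounts: pp0:2 pp1:2 pp2:2
Op 2: write(P1, v0, 143). refcount(pp0)=2>1 -> COPY to pp3. 4 ppages; refcounts: pp0:1 pp1:2 pp2:2 pp3:1
Op 3: write(P1, v1, 161). refcount(pp1)=2>1 -> COPY to pp4. 5 ppages; refcounts: pp0:1 pp1:1 pp2:2 pp3:1 pp4:1
Op 4: write(P0, v1, 103). refcount(pp1)=1 -> write in place. 5 ppages; refcounts: pp0:1 pp1:1 pp2:2 pp3:1 pp4:1
Op 5: write(P0, v2, 101). refcount(pp2)=2>1 -> COPY to pp5. 6 ppages; refcounts: pp0:1 pp1:1 pp2:1 pp3:1 pp4:1 pp5:1
Op 6: write(P0, v1, 166). refcount(pp1)=1 -> write in place. 6 ppages; refcounts: pp0:1 pp1:1 pp2:1 pp3:1 pp4:1 pp5:1

Answer: 6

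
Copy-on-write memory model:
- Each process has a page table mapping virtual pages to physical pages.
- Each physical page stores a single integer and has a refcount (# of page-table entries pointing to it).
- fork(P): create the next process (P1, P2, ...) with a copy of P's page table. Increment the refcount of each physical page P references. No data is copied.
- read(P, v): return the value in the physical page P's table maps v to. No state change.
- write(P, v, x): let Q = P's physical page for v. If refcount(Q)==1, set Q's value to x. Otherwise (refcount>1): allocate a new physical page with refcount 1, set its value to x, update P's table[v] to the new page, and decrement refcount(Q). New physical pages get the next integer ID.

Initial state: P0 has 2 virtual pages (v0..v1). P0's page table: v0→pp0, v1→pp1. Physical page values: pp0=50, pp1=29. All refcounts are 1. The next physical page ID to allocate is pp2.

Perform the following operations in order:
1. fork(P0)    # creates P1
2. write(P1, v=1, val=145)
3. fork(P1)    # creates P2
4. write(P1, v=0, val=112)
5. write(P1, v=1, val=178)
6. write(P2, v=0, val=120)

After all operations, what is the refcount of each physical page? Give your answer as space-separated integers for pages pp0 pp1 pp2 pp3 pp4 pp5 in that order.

Op 1: fork(P0) -> P1. 2 ppages; refcounts: pp0:2 pp1:2
Op 2: write(P1, v1, 145). refcount(pp1)=2>1 -> COPY to pp2. 3 ppages; refcounts: pp0:2 pp1:1 pp2:1
Op 3: fork(P1) -> P2. 3 ppages; refcounts: pp0:3 pp1:1 pp2:2
Op 4: write(P1, v0, 112). refcount(pp0)=3>1 -> COPY to pp3. 4 ppages; refcounts: pp0:2 pp1:1 pp2:2 pp3:1
Op 5: write(P1, v1, 178). refcount(pp2)=2>1 -> COPY to pp4. 5 ppages; refcounts: pp0:2 pp1:1 pp2:1 pp3:1 pp4:1
Op 6: write(P2, v0, 120). refcount(pp0)=2>1 -> COPY to pp5. 6 ppages; refcounts: pp0:1 pp1:1 pp2:1 pp3:1 pp4:1 pp5:1

Answer: 1 1 1 1 1 1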